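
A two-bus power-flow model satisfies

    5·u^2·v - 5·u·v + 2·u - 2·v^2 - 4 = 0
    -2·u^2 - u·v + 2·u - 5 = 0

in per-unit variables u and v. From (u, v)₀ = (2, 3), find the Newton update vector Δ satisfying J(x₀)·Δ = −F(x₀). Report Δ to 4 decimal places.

At (2, 3): F = (12.0000, -15.0000).
Jacobian J = [[10·u·v - 5·v + 2, 5·u^2 - 5·u - 4·v], [-4·u - v + 2, -u]].
At the point, J = [[47.0000, -2.0000], [-9.0000, -2.0000]] (det J = -112.0000).
Solving J·Δ = −F gives Δ = (-0.4821, -5.3304).

(-0.4821, -5.3304)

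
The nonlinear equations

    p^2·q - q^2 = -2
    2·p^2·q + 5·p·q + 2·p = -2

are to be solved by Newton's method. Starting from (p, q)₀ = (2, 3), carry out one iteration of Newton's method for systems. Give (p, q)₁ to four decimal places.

At (2, 3): F = (5.0000, 60.0000).
Jacobian J = [[2·p·q, p^2 - 2·q], [4·p·q + 5·q + 2, 2·p^2 + 5·p]].
At the point, J = [[12.0000, -2.0000], [41.0000, 18.0000]] (det J = 298.0000).
Solving J·Δ = −F gives Δ = (-0.7047, -1.7282).
Then the next iterate is (p, q)₁ = (1.2953, 1.2718).

(1.2953, 1.2718)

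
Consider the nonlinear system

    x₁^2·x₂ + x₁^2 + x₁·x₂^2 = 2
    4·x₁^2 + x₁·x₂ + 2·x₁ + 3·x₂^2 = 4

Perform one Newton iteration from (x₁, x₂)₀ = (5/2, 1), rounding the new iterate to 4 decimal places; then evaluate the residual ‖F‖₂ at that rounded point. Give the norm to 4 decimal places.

8.7889

At (5/2, 1): F = (13.0000, 31.5000).
Jacobian J = [[2·x₁·x₂ + 2·x₁ + x₂^2, x₁^2 + 2·x₁·x₂], [8·x₁ + x₂ + 2, x₁ + 6·x₂]].
At the point, J = [[11.0000, 11.2500], [23.0000, 8.5000]] (det J = -165.2500).
Solving J·Δ = −F gives Δ = (-1.4758, 0.2874).
Then the next iterate is (x₁, x₂)₁ = (1.0242, 1.2874).
Re-evaluating at (1.0242, 1.2874): F = (2.096958, 8.535094), so ‖F‖₂ = 8.7889.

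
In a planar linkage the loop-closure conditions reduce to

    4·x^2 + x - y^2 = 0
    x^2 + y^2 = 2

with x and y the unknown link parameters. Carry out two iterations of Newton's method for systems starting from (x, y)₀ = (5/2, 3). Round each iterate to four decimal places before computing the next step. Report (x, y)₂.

At (5/2, 3): F = (18.5000, 13.2500).
Jacobian J = [[8·x + 1, -2·y], [2·x, 2·y]].
At the point, J = [[21.0000, -6.0000], [5.0000, 6.0000]] (det J = 156.0000).
Solving J·Δ = −F gives Δ = (-1.2212, -1.1907).
Then the next iterate is (x, y)₁ = (1.2788, 1.8093).
Round to (1.2788, 1.8093) and repeat: F = (4.546551, 2.908896), J = [[11.2304, -3.6186], [2.5576, 3.6186]].
Δ = (-0.5407, -0.4217), so (x, y)₂ = (0.7381, 1.3876).

(0.7381, 1.3876)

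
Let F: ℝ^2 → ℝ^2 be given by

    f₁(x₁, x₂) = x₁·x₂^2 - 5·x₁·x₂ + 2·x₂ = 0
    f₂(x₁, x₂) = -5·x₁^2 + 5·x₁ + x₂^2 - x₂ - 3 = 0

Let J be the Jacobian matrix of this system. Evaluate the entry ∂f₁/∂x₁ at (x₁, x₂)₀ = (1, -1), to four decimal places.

∂f₁/∂x₁ = x₂^2 - 5·x₂.
At (1, -1) this is 6.0000.

6.0000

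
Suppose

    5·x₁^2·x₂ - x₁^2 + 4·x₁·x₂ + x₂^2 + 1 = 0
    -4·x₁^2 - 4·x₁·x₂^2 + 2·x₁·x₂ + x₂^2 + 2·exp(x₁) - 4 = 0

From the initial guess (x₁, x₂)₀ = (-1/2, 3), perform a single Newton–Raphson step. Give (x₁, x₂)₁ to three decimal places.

(-0.722, 1.487)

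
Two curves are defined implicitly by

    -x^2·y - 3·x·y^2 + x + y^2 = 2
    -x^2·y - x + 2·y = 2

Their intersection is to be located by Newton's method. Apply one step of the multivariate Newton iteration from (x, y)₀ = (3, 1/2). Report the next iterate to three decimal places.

At (3, 1/2): F = (-5.500, -8.500).
Jacobian J = [[-2·x·y - 3·y^2 + 1, -x^2 - 6·x·y + 2·y], [-2·x·y - 1, -x^2 + 2]].
At the point, J = [[-2.750, -17.000], [-4.000, -7.000]] (det J = -48.750).
Solving J·Δ = −F gives Δ = (-2.174, 0.028).
Then the next iterate is (x, y)₁ = (0.826, 0.528).

(0.826, 0.528)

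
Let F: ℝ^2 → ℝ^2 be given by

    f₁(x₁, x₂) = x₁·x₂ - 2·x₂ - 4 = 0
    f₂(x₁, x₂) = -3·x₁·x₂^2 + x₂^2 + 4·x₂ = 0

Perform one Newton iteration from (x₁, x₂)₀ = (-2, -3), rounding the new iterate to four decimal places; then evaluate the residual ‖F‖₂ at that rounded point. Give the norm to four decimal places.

At (-2, -3): F = (8.0000, 51.0000).
Jacobian J = [[x₂, x₁ - 2], [-3·x₂^2, -6·x₁·x₂ + 2·x₂ + 4]].
At the point, J = [[-3.0000, -4.0000], [-27.0000, -38.0000]] (det J = 6.0000).
Solving J·Δ = −F gives Δ = (16.6667, -10.5000).
Then the next iterate is (x₁, x₂)₁ = (14.6667, -13.5000).
Re-evaluating at (14.6667, -13.5000): F = (-175.000450, -7890.768225), so ‖F‖₂ = 7892.7086.

7892.7086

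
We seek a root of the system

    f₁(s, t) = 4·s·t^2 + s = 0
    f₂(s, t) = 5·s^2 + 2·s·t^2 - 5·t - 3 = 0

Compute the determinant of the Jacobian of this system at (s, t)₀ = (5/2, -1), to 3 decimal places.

J = [[4·t^2 + 1, 8·s·t], [10·s + 2·t^2, 4·s·t - 5]].
At the point, J = [[5.000, -20.000], [27.000, -15.000]].
det J = 465.000.

465.000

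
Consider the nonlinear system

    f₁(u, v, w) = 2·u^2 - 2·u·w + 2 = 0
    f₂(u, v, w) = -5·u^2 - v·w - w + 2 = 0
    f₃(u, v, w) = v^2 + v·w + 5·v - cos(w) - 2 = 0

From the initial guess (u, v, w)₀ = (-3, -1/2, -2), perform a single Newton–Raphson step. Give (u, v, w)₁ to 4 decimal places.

(-1.7063, 1.1928, -1.6084)

At (-3, -1/2, -2): F = (8.0000, -42.0000, -2.833853).
Jacobian J = [[4·u - 2·w, 0, -2·u], [-10·u, -w, -v - 1], [0, 2·v + w + 5, v + sin(w)]].
At the point, J = [[-8.0000, 0.0000, 6.0000], [30.0000, 2.0000, -0.5000], [0.0000, 2.0000, -1.409297]] (det J = 374.548759).
Solving J·Δ = −F gives Δ = (1.2937, 1.6928, 0.3916).
Then the next iterate is (u, v, w)₁ = (-1.7063, 1.1928, -1.6084).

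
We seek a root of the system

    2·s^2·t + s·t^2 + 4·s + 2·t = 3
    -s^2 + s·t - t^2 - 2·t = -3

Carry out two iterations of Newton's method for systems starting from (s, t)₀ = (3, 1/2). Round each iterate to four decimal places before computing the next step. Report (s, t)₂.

At (3, 1/2): F = (19.7500, -5.7500).
Jacobian J = [[4·s·t + t^2 + 4, 2·s^2 + 2·s·t + 2], [-2·s + t, s - 2·t - 2]].
At the point, J = [[10.2500, 23.0000], [-5.5000, 0.0000]] (det J = 126.5000).
Solving J·Δ = −F gives Δ = (-1.0455, -0.3928).
Then the next iterate is (s, t)₁ = (1.9545, 0.1072).
Round to (1.9545, 0.1072) and repeat: F = (5.873884, -0.836440), J = [[4.849581, 10.059185], [-3.8018, -0.2599]].
Δ = (-0.1862, -0.4941), so (s, t)₂ = (1.7683, -0.3869).

(1.7683, -0.3869)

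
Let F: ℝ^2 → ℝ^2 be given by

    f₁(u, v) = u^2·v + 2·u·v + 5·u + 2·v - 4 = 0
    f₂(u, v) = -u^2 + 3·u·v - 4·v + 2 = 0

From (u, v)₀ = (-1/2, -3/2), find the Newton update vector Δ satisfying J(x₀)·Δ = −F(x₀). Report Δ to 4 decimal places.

(2.2563, 0.3824)

At (-1/2, -3/2): F = (-8.3750, 10.0000).
Jacobian J = [[2·u·v + 2·v + 5, u^2 + 2·u + 2], [-2·u + 3·v, 3·u - 4]].
At the point, J = [[3.5000, 1.2500], [-3.5000, -5.5000]] (det J = -14.8750).
Solving J·Δ = −F gives Δ = (2.2563, 0.3824).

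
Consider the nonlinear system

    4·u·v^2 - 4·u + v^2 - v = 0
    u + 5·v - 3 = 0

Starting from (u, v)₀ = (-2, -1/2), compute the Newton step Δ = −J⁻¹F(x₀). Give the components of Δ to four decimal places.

(3.7500, 0.7500)

At (-2, -1/2): F = (6.7500, -7.5000).
Jacobian J = [[4·v^2 - 4, 8·u·v + 2·v - 1], [1, 5]].
At the point, J = [[-3.0000, 6.0000], [1.0000, 5.0000]] (det J = -21.0000).
Solving J·Δ = −F gives Δ = (3.7500, 0.7500).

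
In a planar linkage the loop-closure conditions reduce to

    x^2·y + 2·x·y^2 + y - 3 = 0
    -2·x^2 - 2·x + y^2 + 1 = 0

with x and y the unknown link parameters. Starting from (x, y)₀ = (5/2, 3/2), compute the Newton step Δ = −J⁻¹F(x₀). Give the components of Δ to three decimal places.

At (5/2, 3/2): F = (19.125, -14.250).
Jacobian J = [[2·x·y + 2·y^2, x^2 + 4·x·y + 1], [-4·x - 2, 2·y]].
At the point, J = [[12.000, 22.250], [-12.000, 3.000]] (det J = 303.000).
Solving J·Δ = −F gives Δ = (-1.236, -0.193).

(-1.236, -0.193)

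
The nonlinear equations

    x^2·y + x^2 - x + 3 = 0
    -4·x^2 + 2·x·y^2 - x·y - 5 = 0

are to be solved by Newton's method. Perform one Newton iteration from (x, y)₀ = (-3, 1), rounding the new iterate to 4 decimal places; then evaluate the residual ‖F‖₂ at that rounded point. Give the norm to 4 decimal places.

At (-3, 1): F = (24.0000, -44.0000).
Jacobian J = [[2·x·y + 2·x - 1, x^2], [-8·x + 2·y^2 - y, 4·x·y - x]].
At the point, J = [[-13.0000, 9.0000], [25.0000, -9.0000]] (det J = -108.0000).
Solving J·Δ = −F gives Δ = (1.6667, -0.2593).
Then the next iterate is (x, y)₁ = (-1.3333, 0.7407).
Re-evaluating at (-1.3333, 0.7407): F = (7.427723, -12.586174), so ‖F‖₂ = 14.6145.

14.6145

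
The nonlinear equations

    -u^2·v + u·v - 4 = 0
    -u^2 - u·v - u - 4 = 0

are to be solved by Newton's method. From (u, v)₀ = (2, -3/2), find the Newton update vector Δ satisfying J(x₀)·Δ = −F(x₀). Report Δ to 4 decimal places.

(-0.7500, -2.1875)

At (2, -3/2): F = (-1.0000, -7.0000).
Jacobian J = [[-2·u·v + v, -u^2 + u], [-2·u - v - 1, -u]].
At the point, J = [[4.5000, -2.0000], [-3.5000, -2.0000]] (det J = -16.0000).
Solving J·Δ = −F gives Δ = (-0.7500, -2.1875).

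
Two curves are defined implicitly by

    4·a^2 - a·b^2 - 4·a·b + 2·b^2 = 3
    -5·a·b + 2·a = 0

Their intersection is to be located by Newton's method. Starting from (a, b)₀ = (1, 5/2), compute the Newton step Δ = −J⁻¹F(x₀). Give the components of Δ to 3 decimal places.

(-0.469, -1.116)

At (1, 5/2): F = (-2.750, -10.500).
Jacobian J = [[8·a - b^2 - 4·b, -2·a·b - 4·a + 4·b], [-5·b + 2, -5·a]].
At the point, J = [[-8.250, 1.000], [-10.500, -5.000]] (det J = 51.750).
Solving J·Δ = −F gives Δ = (-0.469, -1.116).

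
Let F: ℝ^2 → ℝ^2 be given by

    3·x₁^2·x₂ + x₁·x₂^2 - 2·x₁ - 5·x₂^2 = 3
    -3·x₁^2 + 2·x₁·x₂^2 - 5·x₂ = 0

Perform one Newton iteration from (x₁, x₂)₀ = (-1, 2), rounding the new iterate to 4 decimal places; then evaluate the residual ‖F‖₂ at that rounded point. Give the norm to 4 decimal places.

At (-1, 2): F = (-19.0000, -21.0000).
Jacobian J = [[6·x₁·x₂ + x₂^2 - 2, 3·x₁^2 + 2·x₁·x₂ - 10·x₂], [-6·x₁ + 2·x₂^2, 4·x₁·x₂ - 5]].
At the point, J = [[-10.0000, -21.0000], [14.0000, -13.0000]] (det J = 424.0000).
Solving J·Δ = −F gives Δ = (0.4575, -1.1226).
Then the next iterate is (x₁, x₂)₁ = (-0.5425, 0.8774).
Re-evaluating at (-0.5425, 0.8774): F = (-5.407114, -6.105185), so ‖F‖₂ = 8.1554.

8.1554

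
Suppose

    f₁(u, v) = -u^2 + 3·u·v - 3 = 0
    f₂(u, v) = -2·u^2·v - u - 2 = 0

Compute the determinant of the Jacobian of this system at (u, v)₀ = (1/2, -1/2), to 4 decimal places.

1.2500

J = [[-2·u + 3·v, 3·u], [-4·u·v - 1, -2·u^2]].
At the point, J = [[-2.5000, 1.5000], [0.0000, -0.5000]].
det J = 1.2500.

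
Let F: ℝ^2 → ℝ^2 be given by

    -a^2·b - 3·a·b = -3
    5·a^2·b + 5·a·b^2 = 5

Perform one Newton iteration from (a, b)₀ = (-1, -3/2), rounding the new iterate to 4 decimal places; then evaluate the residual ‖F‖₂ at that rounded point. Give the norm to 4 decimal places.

33.4707

At (-1, -3/2): F = (0.0000, -23.7500).
Jacobian J = [[-2·a·b - 3·b, -a^2 - 3·a], [10·a·b + 5·b^2, 5·a^2 + 10·a·b]].
At the point, J = [[1.5000, 2.0000], [26.2500, 20.0000]] (det J = -22.5000).
Solving J·Δ = −F gives Δ = (2.1111, -1.5833).
Then the next iterate is (a, b)₁ = (1.1111, -3.0833).
Re-evaluating at (1.1111, -3.0833): F = (17.084031, 28.782353), so ‖F‖₂ = 33.4707.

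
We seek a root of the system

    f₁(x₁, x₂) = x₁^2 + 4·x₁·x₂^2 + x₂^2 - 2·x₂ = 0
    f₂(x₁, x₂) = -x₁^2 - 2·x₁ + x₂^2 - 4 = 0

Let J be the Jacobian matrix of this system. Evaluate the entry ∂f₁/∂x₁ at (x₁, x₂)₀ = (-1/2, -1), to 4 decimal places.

3.0000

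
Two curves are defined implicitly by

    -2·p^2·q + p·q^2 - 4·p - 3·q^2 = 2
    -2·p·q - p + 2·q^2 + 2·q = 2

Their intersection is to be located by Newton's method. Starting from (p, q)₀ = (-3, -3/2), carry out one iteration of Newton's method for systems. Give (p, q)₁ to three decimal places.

(-1.810, 0.560)

At (-3, -3/2): F = (23.500, -6.500).
Jacobian J = [[-4·p·q + q^2 - 4, -2·p^2 + 2·p·q - 6·q], [-2·q - 1, -2·p + 4·q + 2]].
At the point, J = [[-19.750, 0.000], [2.000, 2.000]] (det J = -39.500).
Solving J·Δ = −F gives Δ = (1.190, 2.060).
Then the next iterate is (p, q)₁ = (-1.810, 0.560).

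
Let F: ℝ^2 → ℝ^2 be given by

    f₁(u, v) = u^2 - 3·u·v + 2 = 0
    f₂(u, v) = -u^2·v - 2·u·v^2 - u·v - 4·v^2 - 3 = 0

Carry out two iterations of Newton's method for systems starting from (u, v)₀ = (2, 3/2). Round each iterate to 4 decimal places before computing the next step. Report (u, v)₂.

(1.3148, -0.0823)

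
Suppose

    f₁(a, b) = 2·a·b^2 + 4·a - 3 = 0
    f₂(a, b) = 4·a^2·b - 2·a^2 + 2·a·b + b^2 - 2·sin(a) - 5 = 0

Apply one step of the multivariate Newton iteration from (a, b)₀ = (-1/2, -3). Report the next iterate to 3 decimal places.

(-0.162, -1.905)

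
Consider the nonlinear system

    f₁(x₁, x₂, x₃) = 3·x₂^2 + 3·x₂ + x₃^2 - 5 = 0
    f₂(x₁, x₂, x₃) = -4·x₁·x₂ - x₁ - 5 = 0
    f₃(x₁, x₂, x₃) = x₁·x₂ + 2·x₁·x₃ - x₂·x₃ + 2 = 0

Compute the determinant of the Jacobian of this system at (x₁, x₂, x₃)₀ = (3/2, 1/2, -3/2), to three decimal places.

117.000

J = [[0, 6·x₂ + 3, 2·x₃], [-4·x₂ - 1, -4·x₁, 0], [x₂ + 2·x₃, x₁ - x₃, 2·x₁ - x₂]].
At the point, J = [[0.000, 6.000, -3.000], [-3.000, -6.000, 0.000], [-2.500, 3.000, 2.500]].
det J = 117.000.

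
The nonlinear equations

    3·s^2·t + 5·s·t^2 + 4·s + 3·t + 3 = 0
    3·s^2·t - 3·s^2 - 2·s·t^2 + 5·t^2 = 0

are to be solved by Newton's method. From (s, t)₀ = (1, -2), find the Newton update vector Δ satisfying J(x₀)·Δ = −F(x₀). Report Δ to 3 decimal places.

At (1, -2): F = (15.000, 3.000).
Jacobian J = [[6·s·t + 5·t^2 + 4, 3·s^2 + 10·s·t + 3], [6·s·t - 6·s - 2·t^2, 3·s^2 - 4·s·t + 10·t]].
At the point, J = [[12.000, -14.000], [-26.000, -9.000]] (det J = -472.000).
Solving J·Δ = −F gives Δ = (-0.197, 0.903).

(-0.197, 0.903)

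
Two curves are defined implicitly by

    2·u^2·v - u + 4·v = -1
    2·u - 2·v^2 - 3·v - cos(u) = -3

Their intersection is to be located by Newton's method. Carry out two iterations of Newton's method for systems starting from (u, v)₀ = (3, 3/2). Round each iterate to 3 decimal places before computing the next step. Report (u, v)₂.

(0.557, 0.779)

At (3, 3/2): F = (31.000, 0.98999).
Jacobian J = [[4·u·v - 1, 2·u^2 + 4], [sin(u) + 2, -4·v - 3]].
At the point, J = [[17.000, 22.000], [2.14112, -9.000]] (det J = -200.10464).
Solving J·Δ = −F gives Δ = (-1.503, -0.248).
Then the next iterate is (u, v)₁ = (1.497, 1.252).
Round to (1.497, 1.252) and repeat: F = (10.12249, -0.97074), J = [[6.49698, 8.48202], [2.99728, -8.008]].
Δ = (-0.940, -0.473), so (u, v)₂ = (0.557, 0.779).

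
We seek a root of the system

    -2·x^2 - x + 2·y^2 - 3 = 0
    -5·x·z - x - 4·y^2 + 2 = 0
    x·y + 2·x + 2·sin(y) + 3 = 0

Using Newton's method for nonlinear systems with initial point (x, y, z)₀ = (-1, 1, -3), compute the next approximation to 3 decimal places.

At (-1, 1, -3): F = (-2.000, -16.000, 1.68294).
Jacobian J = [[-4·x - 1, 4·y, 0], [-5·z - 1, -8·y, -5·x], [y + 2, x + 2·cos(y), 0]].
At the point, J = [[3.000, 4.000, 0.000], [14.000, -8.000, 5.000], [3.000, 0.08060, 0.000]] (det J = 58.79093).
Solving J·Δ = −F gives Δ = (-0.586, 0.940, 6.345).
Then the next iterate is (x, y, z)₁ = (-1.586, 1.940, 3.345).

(-1.586, 1.940, 3.345)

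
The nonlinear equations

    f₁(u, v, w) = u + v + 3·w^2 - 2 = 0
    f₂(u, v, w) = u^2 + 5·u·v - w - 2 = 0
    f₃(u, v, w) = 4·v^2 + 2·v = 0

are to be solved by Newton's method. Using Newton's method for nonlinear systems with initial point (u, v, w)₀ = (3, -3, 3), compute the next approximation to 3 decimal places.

At (3, -3, 3): F = (25.000, -41.000, 30.000).
Jacobian J = [[1, 1, 6·w], [2·u + 5·v, 5·u, -1], [0, 8·v + 2, 0]].
At the point, J = [[1.000, 1.000, 18.000], [-9.000, 15.000, -1.000], [0.000, -22.000, 0.000]] (det J = 3542.000).
Solving J·Δ = −F gives Δ = (-2.133, 1.364, -1.346).
Then the next iterate is (u, v, w)₁ = (0.867, -1.636, 1.654).

(0.867, -1.636, 1.654)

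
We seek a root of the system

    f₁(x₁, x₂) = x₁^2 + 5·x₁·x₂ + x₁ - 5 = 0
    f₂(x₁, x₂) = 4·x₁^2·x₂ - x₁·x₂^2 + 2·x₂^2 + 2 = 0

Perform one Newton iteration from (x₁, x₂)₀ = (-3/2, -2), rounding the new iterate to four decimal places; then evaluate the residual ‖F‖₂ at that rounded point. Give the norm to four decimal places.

1.6118

At (-3/2, -2): F = (10.7500, -2.0000).
Jacobian J = [[2·x₁ + 5·x₂ + 1, 5·x₁], [8·x₁·x₂ - x₂^2, 4·x₁^2 - 2·x₁·x₂ + 4·x₂]].
At the point, J = [[-12.0000, -7.5000], [20.0000, -5.0000]] (det J = 210.0000).
Solving J·Δ = −F gives Δ = (0.3274, 0.9095).
Then the next iterate is (x₁, x₂)₁ = (-1.1726, -1.0905).
Re-evaluating at (-1.1726, -1.0905): F = (1.595992, -0.224885), so ‖F‖₂ = 1.6118.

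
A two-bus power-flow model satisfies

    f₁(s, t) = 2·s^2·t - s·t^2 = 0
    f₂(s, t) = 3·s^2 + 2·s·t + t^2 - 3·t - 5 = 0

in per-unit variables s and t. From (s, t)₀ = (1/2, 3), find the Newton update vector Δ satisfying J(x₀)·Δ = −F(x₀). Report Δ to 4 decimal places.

(1.4405, -2.9286)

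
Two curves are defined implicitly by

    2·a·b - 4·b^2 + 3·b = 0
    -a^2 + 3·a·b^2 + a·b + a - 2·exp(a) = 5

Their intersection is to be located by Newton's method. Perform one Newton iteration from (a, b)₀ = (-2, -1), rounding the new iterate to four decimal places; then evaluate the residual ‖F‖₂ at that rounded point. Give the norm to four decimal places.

At (-2, -1): F = (-3.0000, -15.270671).
Jacobian J = [[2·b, 2·a - 8·b + 3], [-2·a + 3·b^2 + b - 2·exp(a) + 1, 6·a·b + a]].
At the point, J = [[-2.0000, 7.0000], [6.729329, 10.0000]] (det J = -67.105306).
Solving J·Δ = −F gives Δ = (1.1459, 0.7560).
Then the next iterate is (a, b)₁ = (-0.8541, -0.2440).
Re-evaluating at (-0.8541, -0.2440): F = (-0.553343, -7.379068), so ‖F‖₂ = 7.3998.

7.3998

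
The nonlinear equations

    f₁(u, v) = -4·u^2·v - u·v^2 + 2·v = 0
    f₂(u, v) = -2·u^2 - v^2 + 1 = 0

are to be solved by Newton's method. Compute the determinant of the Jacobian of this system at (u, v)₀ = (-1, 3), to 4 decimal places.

J = [[-8·u·v - v^2, -4·u^2 - 2·u·v + 2], [-4·u, -2·v]].
At the point, J = [[15.0000, 4.0000], [4.0000, -6.0000]].
det J = -106.0000.

-106.0000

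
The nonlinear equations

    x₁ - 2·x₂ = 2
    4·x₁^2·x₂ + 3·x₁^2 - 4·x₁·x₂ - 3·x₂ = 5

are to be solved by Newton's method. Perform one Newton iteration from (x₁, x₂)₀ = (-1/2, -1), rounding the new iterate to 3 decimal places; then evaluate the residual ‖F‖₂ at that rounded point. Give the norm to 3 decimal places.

At (-1/2, -1): F = (-0.500, -4.250).
Jacobian J = [[1, -2], [8·x₁·x₂ + 6·x₁ - 4·x₂, 4·x₁^2 - 4·x₁ - 3]].
At the point, J = [[1.000, -2.000], [5.000, 0.000]] (det J = 10.000).
Solving J·Δ = −F gives Δ = (0.850, 0.175).
Then the next iterate is (x₁, x₂)₁ = (0.350, -0.825).
Re-evaluating at (0.350, -0.825): F = (0.000, -1.40675), so ‖F‖₂ = 1.407.

1.407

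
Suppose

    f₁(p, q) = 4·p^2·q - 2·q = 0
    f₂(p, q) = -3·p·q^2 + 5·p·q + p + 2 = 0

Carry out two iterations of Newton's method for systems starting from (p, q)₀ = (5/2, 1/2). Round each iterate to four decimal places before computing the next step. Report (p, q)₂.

At (5/2, 1/2): F = (11.5000, 8.8750).
Jacobian J = [[8·p·q, 4·p^2 - 2], [-3·q^2 + 5·q + 1, -6·p·q + 5·p]].
At the point, J = [[10.0000, 23.0000], [2.7500, 5.0000]] (det J = -13.2500).
Solving J·Δ = −F gives Δ = (-11.0660, 4.3113).
Then the next iterate is (p, q)₁ = (-8.5660, 4.8113).
Round to (-8.5660, 4.8113) and repeat: F = (1402.520046, 382.238941), J = [[-329.708766, 291.505424], [-44.389323, 204.451575]].
Δ = (3.2187, -1.1708), so (p, q)₂ = (-5.3473, 3.6405).

(-5.3473, 3.6405)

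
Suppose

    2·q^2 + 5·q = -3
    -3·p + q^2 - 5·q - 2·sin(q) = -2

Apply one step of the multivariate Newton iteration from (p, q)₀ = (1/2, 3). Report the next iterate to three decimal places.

At (1/2, 3): F = (36.000, -5.78224).
Jacobian J = [[0, 4·q + 5], [-3, 2·q - 2·cos(q) - 5]].
At the point, J = [[0.000, 17.000], [-3.000, 2.97998]] (det J = 51.000).
Solving J·Δ = −F gives Δ = (-4.031, -2.118).
Then the next iterate is (p, q)₁ = (-3.531, 0.882).

(-3.531, 0.882)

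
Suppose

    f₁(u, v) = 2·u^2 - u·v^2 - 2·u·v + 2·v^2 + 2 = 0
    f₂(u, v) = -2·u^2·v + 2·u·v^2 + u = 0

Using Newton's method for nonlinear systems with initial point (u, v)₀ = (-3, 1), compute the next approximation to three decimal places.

(-0.629, 1.286)

At (-3, 1): F = (31.000, -27.000).
Jacobian J = [[4·u - v^2 - 2·v, -2·u·v - 2·u + 4·v], [-4·u·v + 2·v^2 + 1, -2·u^2 + 4·u·v]].
At the point, J = [[-15.000, 16.000], [15.000, -30.000]] (det J = 210.000).
Solving J·Δ = −F gives Δ = (2.371, 0.286).
Then the next iterate is (u, v)₁ = (-0.629, 1.286).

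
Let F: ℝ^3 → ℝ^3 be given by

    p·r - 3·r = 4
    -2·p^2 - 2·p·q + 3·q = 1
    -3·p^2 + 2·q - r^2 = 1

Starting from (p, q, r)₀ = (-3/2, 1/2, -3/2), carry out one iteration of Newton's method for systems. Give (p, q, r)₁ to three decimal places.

At (-3/2, 1/2, -3/2): F = (2.750, -2.500, -9.000).
Jacobian J = [[r, 0, p - 3], [-4·p - 2·q, -2·p + 3, 0], [-6·p, 2, -2·r]].
At the point, J = [[-1.500, 0.000, -4.500], [5.000, 6.000, 0.000], [9.000, 2.000, 3.000]] (det J = 171.000).
Solving J·Δ = −F gives Δ = (1.000, -0.417, 0.278).
Then the next iterate is (p, q, r)₁ = (-0.500, 0.083, -1.222).

(-0.500, 0.083, -1.222)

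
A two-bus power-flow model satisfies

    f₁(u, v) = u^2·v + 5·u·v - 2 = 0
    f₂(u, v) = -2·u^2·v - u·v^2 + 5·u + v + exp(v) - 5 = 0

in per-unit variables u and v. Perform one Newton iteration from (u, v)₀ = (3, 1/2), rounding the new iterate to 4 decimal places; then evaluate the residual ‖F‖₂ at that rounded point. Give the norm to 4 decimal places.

5.1796

At (3, 1/2): F = (10.0000, 2.398721).
Jacobian J = [[2·u·v + 5·v, u^2 + 5·u], [-4·u·v - v^2 + 5, -2·u^2 - 2·u·v + exp(v) + 1]].
At the point, J = [[5.5000, 24.0000], [-1.2500, -18.351279]] (det J = -70.932033).
Solving J·Δ = −F gives Δ = (-3.3988, 0.3622).
Then the next iterate is (u, v)₁ = (-0.3988, 0.8622).
Re-evaluating at (-0.3988, 0.8622): F = (-3.582101, -3.741222), so ‖F‖₂ = 5.1796.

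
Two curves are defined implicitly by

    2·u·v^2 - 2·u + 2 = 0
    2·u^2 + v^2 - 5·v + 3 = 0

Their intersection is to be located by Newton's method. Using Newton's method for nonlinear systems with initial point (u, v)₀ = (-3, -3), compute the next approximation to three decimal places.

(1.352, -3.656)

At (-3, -3): F = (-46.000, 45.000).
Jacobian J = [[2·v^2 - 2, 4·u·v], [4·u, 2·v - 5]].
At the point, J = [[16.000, 36.000], [-12.000, -11.000]] (det J = 256.000).
Solving J·Δ = −F gives Δ = (4.352, -0.656).
Then the next iterate is (u, v)₁ = (1.352, -3.656).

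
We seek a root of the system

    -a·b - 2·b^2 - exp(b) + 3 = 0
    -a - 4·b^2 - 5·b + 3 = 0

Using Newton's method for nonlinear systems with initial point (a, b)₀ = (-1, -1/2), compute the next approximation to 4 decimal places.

(6.6883, -2.6883)

At (-1, -1/2): F = (1.393469, 5.5000).
Jacobian J = [[-b, -a - 4·b - exp(b)], [-1, -8·b - 5]].
At the point, J = [[0.5000, 2.393469], [-1.0000, -1.0000]] (det J = 1.893469).
Solving J·Δ = −F gives Δ = (7.6883, -2.1883).
Then the next iterate is (a, b)₁ = (6.6883, -2.6883).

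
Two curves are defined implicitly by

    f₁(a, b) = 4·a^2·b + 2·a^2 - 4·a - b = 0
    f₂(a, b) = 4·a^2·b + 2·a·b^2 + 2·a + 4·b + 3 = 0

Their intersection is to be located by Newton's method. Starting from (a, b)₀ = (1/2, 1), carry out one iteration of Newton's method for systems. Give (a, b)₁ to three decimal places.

(1.250, -1.286)

At (1/2, 1): F = (-1.500, 10.000).
Jacobian J = [[8·a·b + 4·a - 4, 4·a^2 - 1], [8·a·b + 2·b^2 + 2, 4·a^2 + 4·a·b + 4]].
At the point, J = [[2.000, 0.000], [8.000, 7.000]] (det J = 14.000).
Solving J·Δ = −F gives Δ = (0.750, -2.286).
Then the next iterate is (a, b)₁ = (1.250, -1.286).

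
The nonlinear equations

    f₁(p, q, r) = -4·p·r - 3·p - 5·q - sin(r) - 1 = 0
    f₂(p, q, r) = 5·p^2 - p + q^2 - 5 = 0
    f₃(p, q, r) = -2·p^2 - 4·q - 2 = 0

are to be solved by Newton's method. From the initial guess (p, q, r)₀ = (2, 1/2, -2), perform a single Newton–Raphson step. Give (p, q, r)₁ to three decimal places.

(1.397, -1.294, -0.238)

At (2, 1/2, -2): F = (7.40930, 13.250, -12.000).
Jacobian J = [[-4·r - 3, -5, -4·p - cos(r)], [10·p - 1, 2·q, 0], [-4·p, -4, 0]].
At the point, J = [[5.000, -5.000, -7.58385], [19.000, 1.000, 0.000], [-8.000, -4.000, 0.000]] (det J = 515.70202).
Solving J·Δ = −F gives Δ = (-0.603, -1.794, 1.762).
Then the next iterate is (p, q, r)₁ = (1.397, -1.294, -0.238).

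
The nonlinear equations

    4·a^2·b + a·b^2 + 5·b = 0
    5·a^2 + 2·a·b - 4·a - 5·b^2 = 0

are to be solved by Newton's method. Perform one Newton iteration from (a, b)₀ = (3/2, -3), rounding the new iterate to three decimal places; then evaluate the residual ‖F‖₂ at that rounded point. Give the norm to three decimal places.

14.955

At (3/2, -3): F = (-28.500, -48.750).
Jacobian J = [[8·a·b + b^2, 4·a^2 + 2·a·b + 5], [10·a + 2·b - 4, 2·a - 10·b]].
At the point, J = [[-27.000, 5.000], [5.000, 33.000]] (det J = -916.000).
Solving J·Δ = −F gives Δ = (-0.761, 1.593).
Then the next iterate is (a, b)₁ = (0.739, -1.407).
Re-evaluating at (0.739, -1.407): F = (-8.64561, -12.20319), so ‖F‖₂ = 14.955.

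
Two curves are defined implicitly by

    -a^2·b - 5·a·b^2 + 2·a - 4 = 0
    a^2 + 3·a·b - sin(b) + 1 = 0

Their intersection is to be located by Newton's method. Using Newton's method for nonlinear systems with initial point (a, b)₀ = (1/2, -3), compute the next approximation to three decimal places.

At (1/2, -3): F = (-24.750, -3.10888).
Jacobian J = [[-2·a·b - 5·b^2 + 2, -a^2 - 10·a·b], [2·a + 3·b, 3·a - cos(b)]].
At the point, J = [[-40.000, 14.750], [-8.000, 2.48999]] (det J = 18.40030).
Solving J·Δ = −F gives Δ = (0.857, 4.002).
Then the next iterate is (a, b)₁ = (1.357, 1.002).

(1.357, 1.002)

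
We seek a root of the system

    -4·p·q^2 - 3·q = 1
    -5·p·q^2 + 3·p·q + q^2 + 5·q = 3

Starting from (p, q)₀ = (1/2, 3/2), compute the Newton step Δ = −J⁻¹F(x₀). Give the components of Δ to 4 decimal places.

At (1/2, 3/2): F = (-10.0000, 3.3750).
Jacobian J = [[-4·q^2, -8·p·q - 3], [-5·q^2 + 3·q, -10·p·q + 3·p + 2·q + 5]].
At the point, J = [[-9.0000, -9.0000], [-6.7500, 2.0000]] (det J = -78.7500).
Solving J·Δ = −F gives Δ = (0.1317, -1.2429).

(0.1317, -1.2429)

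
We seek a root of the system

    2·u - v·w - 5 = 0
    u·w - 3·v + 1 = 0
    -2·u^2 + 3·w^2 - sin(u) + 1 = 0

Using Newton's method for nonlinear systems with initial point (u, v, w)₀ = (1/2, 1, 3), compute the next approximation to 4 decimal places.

(-2.9266, -2.9347, 0.9511)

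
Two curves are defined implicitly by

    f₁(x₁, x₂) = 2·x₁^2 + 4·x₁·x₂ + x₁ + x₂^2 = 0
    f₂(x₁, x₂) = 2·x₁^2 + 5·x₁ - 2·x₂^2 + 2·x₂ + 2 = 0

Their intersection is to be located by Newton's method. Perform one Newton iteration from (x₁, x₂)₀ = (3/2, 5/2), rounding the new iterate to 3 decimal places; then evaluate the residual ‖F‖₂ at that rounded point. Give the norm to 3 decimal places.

At (3/2, 5/2): F = (27.250, 6.500).
Jacobian J = [[4·x₁ + 4·x₂ + 1, 4·x₁ + 2·x₂], [4·x₁ + 5, -4·x₂ + 2]].
At the point, J = [[17.000, 11.000], [11.000, -8.000]] (det J = -257.000).
Solving J·Δ = −F gives Δ = (-1.126, -0.736).
Then the next iterate is (x₁, x₂)₁ = (0.374, 1.764).
Re-evaluating at (0.374, 1.764): F = (6.40439, 1.45436), so ‖F‖₂ = 6.567.

6.567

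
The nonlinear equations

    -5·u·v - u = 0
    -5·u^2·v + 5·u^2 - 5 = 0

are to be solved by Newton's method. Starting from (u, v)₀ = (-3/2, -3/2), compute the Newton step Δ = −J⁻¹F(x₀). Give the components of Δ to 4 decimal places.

At (-3/2, -3/2): F = (-9.7500, 23.1250).
Jacobian J = [[-5·v - 1, -5·u], [-10·u·v + 10·u, -5·u^2]].
At the point, J = [[6.5000, 7.5000], [-37.5000, -11.2500]] (det J = 208.1250).
Solving J·Δ = −F gives Δ = (0.3063, 1.0345).

(0.3063, 1.0345)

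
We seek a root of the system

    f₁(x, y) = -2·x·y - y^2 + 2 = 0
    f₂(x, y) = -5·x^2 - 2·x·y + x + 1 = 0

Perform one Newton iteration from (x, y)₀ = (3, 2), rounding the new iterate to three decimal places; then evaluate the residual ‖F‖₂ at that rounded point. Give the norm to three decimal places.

13.348

At (3, 2): F = (-14.000, -53.000).
Jacobian J = [[-2·y, -2·x - 2·y], [-10·x - 2·y + 1, -2·x]].
At the point, J = [[-4.000, -10.000], [-33.000, -6.000]] (det J = -306.000).
Solving J·Δ = −F gives Δ = (-1.458, -0.817).
Then the next iterate is (x, y)₁ = (1.542, 1.183).
Re-evaluating at (1.542, 1.183): F = (-3.04786, -12.99519), so ‖F‖₂ = 13.348.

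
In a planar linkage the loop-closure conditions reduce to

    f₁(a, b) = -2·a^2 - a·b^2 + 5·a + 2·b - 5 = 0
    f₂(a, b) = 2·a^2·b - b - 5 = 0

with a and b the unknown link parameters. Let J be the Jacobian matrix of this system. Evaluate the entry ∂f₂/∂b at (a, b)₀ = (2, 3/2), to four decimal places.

∂f₂/∂b = 2·a^2 - 1.
At (2, 3/2) this is 7.0000.

7.0000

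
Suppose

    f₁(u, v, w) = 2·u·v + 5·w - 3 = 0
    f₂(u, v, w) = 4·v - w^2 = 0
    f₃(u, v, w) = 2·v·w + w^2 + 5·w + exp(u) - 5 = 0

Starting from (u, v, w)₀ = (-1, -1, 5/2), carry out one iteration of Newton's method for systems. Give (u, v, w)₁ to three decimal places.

(0.224, -0.401, 0.929)

At (-1, -1, 5/2): F = (11.500, -10.250, 9.11788).
Jacobian J = [[2·v, 2·u, 5], [0, 4, -2·w], [exp(u), 2·w, 2·v + 2·w + 5]].
At the point, J = [[-2.000, -2.000, 5.000], [0.000, 4.000, -5.000], [0.36788, 5.000, 8.000]] (det J = -117.67879).
Solving J·Δ = −F gives Δ = (1.224, 0.599, -1.571).
Then the next iterate is (u, v, w)₁ = (0.224, -0.401, 0.929).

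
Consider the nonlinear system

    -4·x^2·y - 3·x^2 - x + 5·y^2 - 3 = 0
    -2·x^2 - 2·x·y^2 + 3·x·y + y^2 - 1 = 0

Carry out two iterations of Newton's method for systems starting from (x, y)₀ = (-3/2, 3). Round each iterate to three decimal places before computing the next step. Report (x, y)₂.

(-1.187, 1.796)

At (-3/2, 3): F = (9.750, 17.000).
Jacobian J = [[-8·x·y - 6·x - 1, -4·x^2 + 10·y], [-4·x - 2·y^2 + 3·y, -4·x·y + 3·x + 2·y]].
At the point, J = [[44.000, 21.000], [-3.000, 19.500]] (det J = 921.000).
Solving J·Δ = −F gives Δ = (0.181, -0.844).
Then the next iterate is (x, y)₁ = (-1.319, 2.156).
Round to (-1.319, 2.156) and repeat: F = (1.33770, 3.89983), J = [[29.66411, 14.60096], [2.44733, 11.73006]].
Δ = (0.132, -0.360), so (x, y)₂ = (-1.187, 1.796).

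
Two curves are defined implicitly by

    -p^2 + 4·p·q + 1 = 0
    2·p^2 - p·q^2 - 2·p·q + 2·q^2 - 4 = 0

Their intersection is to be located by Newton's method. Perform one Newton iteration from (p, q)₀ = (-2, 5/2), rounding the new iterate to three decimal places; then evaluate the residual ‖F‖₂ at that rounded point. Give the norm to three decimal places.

10.682

At (-2, 5/2): F = (-23.000, 39.000).
Jacobian J = [[-2·p + 4·q, 4·p], [4·p - q^2 - 2·q, -2·p·q - 2·p + 4·q]].
At the point, J = [[14.000, -8.000], [-19.250, 24.000]] (det J = 182.000).
Solving J·Δ = −F gives Δ = (1.319, -0.567).
Then the next iterate is (p, q)₁ = (-0.681, 1.933).
Re-evaluating at (-0.681, 1.933): F = (-4.72925, 9.57780), so ‖F‖₂ = 10.682.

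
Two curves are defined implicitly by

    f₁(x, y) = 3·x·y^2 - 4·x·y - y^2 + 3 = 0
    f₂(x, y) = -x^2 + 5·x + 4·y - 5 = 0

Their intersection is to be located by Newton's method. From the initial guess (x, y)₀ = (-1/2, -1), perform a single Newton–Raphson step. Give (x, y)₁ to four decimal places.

(4.9464, -6.2321)

At (-1/2, -1): F = (-1.5000, -11.7500).
Jacobian J = [[3·y^2 - 4·y, 6·x·y - 4·x - 2·y], [-2·x + 5, 4]].
At the point, J = [[7.0000, 7.0000], [6.0000, 4.0000]] (det J = -14.0000).
Solving J·Δ = −F gives Δ = (5.4464, -5.2321).
Then the next iterate is (x, y)₁ = (4.9464, -6.2321).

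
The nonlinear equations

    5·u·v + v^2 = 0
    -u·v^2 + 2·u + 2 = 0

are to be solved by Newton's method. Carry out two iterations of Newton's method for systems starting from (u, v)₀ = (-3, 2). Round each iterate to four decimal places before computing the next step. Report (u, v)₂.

(-0.3588, 0.7601)

At (-3, 2): F = (-26.0000, 8.0000).
Jacobian J = [[5·v, 5·u + 2·v], [-v^2 + 2, -2·u·v]].
At the point, J = [[10.0000, -11.0000], [-2.0000, 12.0000]] (det J = 98.0000).
Solving J·Δ = −F gives Δ = (2.2857, -0.2857).
Then the next iterate is (u, v)₁ = (-0.7143, 1.7143).
Round to (-0.7143, 1.7143) and repeat: F = (-3.183798, 2.670602), J = [[8.5715, -0.1429], [-0.938824, 2.449049]].
Δ = (0.3555, -0.9542), so (u, v)₂ = (-0.3588, 0.7601).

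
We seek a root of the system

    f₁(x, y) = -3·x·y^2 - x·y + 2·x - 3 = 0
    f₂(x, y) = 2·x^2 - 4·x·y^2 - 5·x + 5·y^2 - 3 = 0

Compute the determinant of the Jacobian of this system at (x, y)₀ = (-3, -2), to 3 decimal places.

-545.000

J = [[-3·y^2 - y + 2, -6·x·y - x], [4·x - 4·y^2 - 5, -8·x·y + 10·y]].
At the point, J = [[-8.000, -33.000], [-33.000, -68.000]].
det J = -545.000.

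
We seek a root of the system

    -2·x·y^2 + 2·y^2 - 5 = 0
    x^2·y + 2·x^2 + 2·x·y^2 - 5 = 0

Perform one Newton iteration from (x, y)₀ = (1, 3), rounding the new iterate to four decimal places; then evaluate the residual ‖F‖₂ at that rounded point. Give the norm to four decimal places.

4.8446

At (1, 3): F = (-5.0000, 18.0000).
Jacobian J = [[-2·y^2, -4·x·y + 4·y], [2·x·y + 4·x + 2·y^2, x^2 + 4·x·y]].
At the point, J = [[-18.0000, 0.0000], [28.0000, 13.0000]] (det J = -234.0000).
Solving J·Δ = −F gives Δ = (-0.2778, -0.7863).
Then the next iterate is (x, y)₁ = (0.7222, 2.2137).
Re-evaluating at (0.7222, 2.2137): F = (-2.277300, 4.275987), so ‖F‖₂ = 4.8446.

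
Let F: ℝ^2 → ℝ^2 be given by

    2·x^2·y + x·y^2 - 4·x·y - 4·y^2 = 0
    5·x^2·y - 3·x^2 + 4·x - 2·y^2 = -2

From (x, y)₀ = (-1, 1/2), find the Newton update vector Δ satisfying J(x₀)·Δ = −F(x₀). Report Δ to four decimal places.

(0.5077, 0.1538)

At (-1, 1/2): F = (1.7500, -3.0000).
Jacobian J = [[4·x·y + y^2 - 4·y, 2·x^2 + 2·x·y - 4·x - 8·y], [10·x·y - 6·x + 4, 5·x^2 - 4·y]].
At the point, J = [[-3.7500, 1.0000], [5.0000, 3.0000]] (det J = -16.2500).
Solving J·Δ = −F gives Δ = (0.5077, 0.1538).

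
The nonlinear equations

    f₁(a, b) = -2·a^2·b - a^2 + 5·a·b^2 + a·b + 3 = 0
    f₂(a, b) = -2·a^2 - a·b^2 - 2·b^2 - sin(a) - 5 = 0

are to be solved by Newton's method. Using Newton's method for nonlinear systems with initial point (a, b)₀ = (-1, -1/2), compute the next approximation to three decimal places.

(1.658, -2.622)

At (-1, -1/2): F = (2.250, -6.40853).
Jacobian J = [[-4·a·b - 2·a + 5·b^2 + b, -2·a^2 + 10·a·b + a], [-4·a - b^2 - cos(a), -2·a·b - 4·b]].
At the point, J = [[0.750, 2.000], [3.20970, 1.000]] (det J = -5.66940).
Solving J·Δ = −F gives Δ = (2.658, -2.122).
Then the next iterate is (a, b)₁ = (1.658, -2.622).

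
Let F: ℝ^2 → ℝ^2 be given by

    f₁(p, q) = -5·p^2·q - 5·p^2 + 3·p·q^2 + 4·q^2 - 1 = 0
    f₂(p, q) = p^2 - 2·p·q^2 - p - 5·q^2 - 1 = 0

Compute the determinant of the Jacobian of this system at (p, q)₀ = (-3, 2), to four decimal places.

-567.0000

J = [[-10·p·q - 10·p + 3·q^2, -5·p^2 + 6·p·q + 8·q], [2·p - 2·q^2 - 1, -4·p·q - 10·q]].
At the point, J = [[102.0000, -65.0000], [-15.0000, 4.0000]].
det J = -567.0000.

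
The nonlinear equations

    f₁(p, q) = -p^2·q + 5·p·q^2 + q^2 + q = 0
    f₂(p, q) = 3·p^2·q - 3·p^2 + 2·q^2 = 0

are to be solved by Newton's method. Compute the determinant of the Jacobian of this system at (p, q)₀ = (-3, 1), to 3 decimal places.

J = [[-2·p·q + 5·q^2, -p^2 + 10·p·q + 2·q + 1], [6·p·q - 6·p, 3·p^2 + 4·q]].
At the point, J = [[11.000, -36.000], [0.000, 31.000]].
det J = 341.000.

341.000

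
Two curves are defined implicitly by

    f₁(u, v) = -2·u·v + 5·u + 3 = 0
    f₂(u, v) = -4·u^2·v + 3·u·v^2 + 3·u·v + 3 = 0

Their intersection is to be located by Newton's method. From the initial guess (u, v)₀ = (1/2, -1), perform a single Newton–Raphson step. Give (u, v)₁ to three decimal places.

(-0.407, -0.852)

At (1/2, -1): F = (6.500, 4.000).
Jacobian J = [[-2·v + 5, -2·u], [-8·u·v + 3·v^2 + 3·v, -4·u^2 + 6·u·v + 3·u]].
At the point, J = [[7.000, -1.000], [4.000, -2.500]] (det J = -13.500).
Solving J·Δ = −F gives Δ = (-0.907, 0.148).
Then the next iterate is (u, v)₁ = (-0.407, -0.852).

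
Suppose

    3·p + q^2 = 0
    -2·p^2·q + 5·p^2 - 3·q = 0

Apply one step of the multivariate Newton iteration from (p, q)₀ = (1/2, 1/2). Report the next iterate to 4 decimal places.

(0.1121, -0.0862)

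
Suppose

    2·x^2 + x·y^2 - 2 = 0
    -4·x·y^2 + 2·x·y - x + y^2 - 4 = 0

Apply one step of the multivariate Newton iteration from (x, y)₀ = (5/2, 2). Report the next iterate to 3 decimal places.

At (5/2, 2): F = (20.500, -32.500).
Jacobian J = [[4·x + y^2, 2·x·y], [-4·y^2 + 2·y - 1, -8·x·y + 2·x + 2·y]].
At the point, J = [[14.000, 10.000], [-13.000, -31.000]] (det J = -304.000).
Solving J·Δ = −F gives Δ = (-1.021, -0.620).
Then the next iterate is (x, y)₁ = (1.479, 1.380).

(1.479, 1.380)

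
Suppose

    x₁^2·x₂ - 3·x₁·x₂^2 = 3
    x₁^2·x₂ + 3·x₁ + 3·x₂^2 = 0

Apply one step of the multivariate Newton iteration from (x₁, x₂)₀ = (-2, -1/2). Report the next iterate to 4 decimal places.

At (-2, -1/2): F = (-3.5000, -7.2500).
Jacobian J = [[2·x₁·x₂ - 3·x₂^2, x₁^2 - 6·x₁·x₂], [2·x₁·x₂ + 3, x₁^2 + 6·x₂]].
At the point, J = [[1.2500, -2.0000], [5.0000, 1.0000]] (det J = 11.2500).
Solving J·Δ = −F gives Δ = (1.6000, -0.7500).
Then the next iterate is (x₁, x₂)₁ = (-0.4000, -1.2500).

(-0.4000, -1.2500)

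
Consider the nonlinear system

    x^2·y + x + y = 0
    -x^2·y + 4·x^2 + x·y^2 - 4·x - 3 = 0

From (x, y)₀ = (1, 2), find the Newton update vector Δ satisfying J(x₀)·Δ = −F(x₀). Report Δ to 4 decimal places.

At (1, 2): F = (5.0000, -1.0000).
Jacobian J = [[2·x·y + 1, x^2 + 1], [-2·x·y + 8·x + y^2 - 4, -x^2 + 2·x·y]].
At the point, J = [[5.0000, 2.0000], [4.0000, 3.0000]] (det J = 7.0000).
Solving J·Δ = −F gives Δ = (-2.4286, 3.5714).

(-2.4286, 3.5714)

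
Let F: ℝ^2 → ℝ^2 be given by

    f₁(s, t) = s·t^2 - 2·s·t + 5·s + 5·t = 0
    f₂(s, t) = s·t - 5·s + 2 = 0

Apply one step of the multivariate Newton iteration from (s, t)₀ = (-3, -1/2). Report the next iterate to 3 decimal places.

At (-3, -1/2): F = (-21.250, 18.500).
Jacobian J = [[t^2 - 2·t + 5, 2·s·t - 2·s + 5], [t - 5, s]].
At the point, J = [[6.250, 14.000], [-5.500, -3.000]] (det J = 58.250).
Solving J·Δ = −F gives Δ = (3.352, 0.021).
Then the next iterate is (s, t)₁ = (0.352, -0.479).

(0.352, -0.479)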